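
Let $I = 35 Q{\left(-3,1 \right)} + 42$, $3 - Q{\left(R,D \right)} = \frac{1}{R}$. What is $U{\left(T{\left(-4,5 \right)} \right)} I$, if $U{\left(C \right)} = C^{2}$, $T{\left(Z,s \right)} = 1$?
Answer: $\frac{476}{3} \approx 158.67$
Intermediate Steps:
$Q{\left(R,D \right)} = 3 - \frac{1}{R}$
$I = \frac{476}{3}$ ($I = 35 \left(3 - \frac{1}{-3}\right) + 42 = 35 \left(3 - - \frac{1}{3}\right) + 42 = 35 \left(3 + \frac{1}{3}\right) + 42 = 35 \cdot \frac{10}{3} + 42 = \frac{350}{3} + 42 = \frac{476}{3} \approx 158.67$)
$U{\left(T{\left(-4,5 \right)} \right)} I = 1^{2} \cdot \frac{476}{3} = 1 \cdot \frac{476}{3} = \frac{476}{3}$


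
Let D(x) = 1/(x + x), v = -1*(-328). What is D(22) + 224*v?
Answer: 3232769/44 ≈ 73472.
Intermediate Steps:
v = 328
D(x) = 1/(2*x)
D(22) + 224*v = (½)/22 + 224*328 = (½)*(1/22) + 73472 = 1/44 + 73472 = 3232769/44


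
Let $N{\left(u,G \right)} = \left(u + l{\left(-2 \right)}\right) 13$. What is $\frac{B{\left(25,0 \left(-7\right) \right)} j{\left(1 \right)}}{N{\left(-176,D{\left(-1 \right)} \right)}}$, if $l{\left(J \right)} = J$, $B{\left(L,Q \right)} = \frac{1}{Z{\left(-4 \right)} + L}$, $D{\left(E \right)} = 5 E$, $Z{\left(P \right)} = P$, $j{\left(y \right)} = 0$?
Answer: $0$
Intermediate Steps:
$B{\left(L,Q \right)} = \frac{1}{-4 + L}$
$N{\left(u,G \right)} = -26 + 13 u$ ($N{\left(u,G \right)} = \left(u - 2\right) 13 = \left(-2 + u\right) 13 = -26 + 13 u$)
$\frac{B{\left(25,0 \left(-7\right) \right)} j{\left(1 \right)}}{N{\left(-176,D{\left(-1 \right)} \right)}} = \frac{\frac{1}{-4 + 25} \cdot 0}{-26 + 13 \left(-176\right)} = \frac{\frac{1}{21} \cdot 0}{-26 - 2288} = \frac{\frac{1}{21} \cdot 0}{-2314} = 0 \left(- \frac{1}{2314}\right) = 0$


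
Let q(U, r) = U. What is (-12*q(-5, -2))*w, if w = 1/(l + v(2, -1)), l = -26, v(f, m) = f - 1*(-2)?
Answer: -30/11 ≈ -2.7273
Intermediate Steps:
v(f, m) = 2 + f (v(f, m) = f + 2 = 2 + f)
w = -1/22 (w = 1/(-26 + (2 + 2)) = 1/(-26 + 4) = 1/(-22) = -1/22 ≈ -0.045455)
(-12*q(-5, -2))*w = -12*(-5)*(-1/22) = 60*(-1/22) = -30/11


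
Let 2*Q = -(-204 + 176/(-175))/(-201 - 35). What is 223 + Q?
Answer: 4595981/20650 ≈ 222.57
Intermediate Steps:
Q = -8969/20650 (Q = (-(-204 + 176/(-175))/(-201 - 35))/2 = (-(-204 + 176*(-1/175))/(-236))/2 = (-(-204 - 176/175)*(-1)/236)/2 = (-(-35876)*(-1)/(175*236))/2 = (-1*8969/10325)/2 = (1/2)*(-8969/10325) = -8969/20650 ≈ -0.43433)
223 + Q = 223 - 8969/20650 = 4595981/20650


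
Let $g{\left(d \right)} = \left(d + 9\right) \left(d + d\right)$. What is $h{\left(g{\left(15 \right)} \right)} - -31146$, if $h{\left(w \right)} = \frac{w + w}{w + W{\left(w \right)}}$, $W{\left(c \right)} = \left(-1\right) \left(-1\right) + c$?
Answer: $\frac{44882826}{1441} \approx 31147.0$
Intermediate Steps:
$g{\left(d \right)} = 2 d \left(9 + d\right)$ ($g{\left(d \right)} = \left(9 + d\right) 2 d = 2 d \left(9 + d\right)$)
$W{\left(c \right)} = 1 + c$
$h{\left(w \right)} = \frac{2 w}{1 + 2 w}$ ($h{\left(w \right)} = \frac{w + w}{w + \left(1 + w\right)} = \frac{2 w}{1 + 2 w}$)
$h{\left(g{\left(15 \right)} \right)} - -31146 = \frac{2 \cdot 2 \cdot 15 \left(9 + 15\right)}{1 + 2 \cdot 2 \cdot 15 \left(9 + 15\right)} - -31146 = \frac{2 \cdot 2 \cdot 15 \cdot 24}{1 + 2 \cdot 2 \cdot 15 \cdot 24} + 31146 = 2 \cdot 720 \frac{1}{1 + 2 \cdot 720} + 31146 = 2 \cdot 720 \frac{1}{1 + 1440} + 31146 = 2 \cdot 720 \cdot \frac{1}{1441} + 31146 = \frac{1440}{1441} + 31146 = \frac{44882826}{1441}$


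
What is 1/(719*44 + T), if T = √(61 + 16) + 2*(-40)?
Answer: 4508/142254437 - √77/995781059 ≈ 3.1681e-5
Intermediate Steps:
T = -80 + √77 (T = √77 - 80 = -80 + √77 ≈ -71.225)
1/(719*44 + T) = 1/(719*44 + (-80 + √77)) = 1/(31636 + (-80 + √77)) = 1/(31556 + √77)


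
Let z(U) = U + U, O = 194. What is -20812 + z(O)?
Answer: -20424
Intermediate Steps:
z(U) = 2*U
-20812 + z(O) = -20812 + 2*194 = -20812 + 388 = -20424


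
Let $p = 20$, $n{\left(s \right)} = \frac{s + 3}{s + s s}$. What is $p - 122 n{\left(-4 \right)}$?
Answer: $\frac{181}{6} \approx 30.167$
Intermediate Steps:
$n{\left(s \right)} = \frac{3 + s}{s + s^{2}}$
$p - 122 n{\left(-4 \right)} = 20 - 122 \frac{3 - 4}{\left(-4\right) \left(1 - 4\right)} = 20 - 122 \left(\left(- \frac{1}{4}\right) \frac{1}{-3} \left(-1\right)\right) = 20 - 122 \left(\left(- \frac{1}{4}\right) \left(- \frac{1}{3}\right) \left(-1\right)\right) = 20 - - \frac{61}{6} = 20 + \frac{61}{6} = \frac{181}{6}$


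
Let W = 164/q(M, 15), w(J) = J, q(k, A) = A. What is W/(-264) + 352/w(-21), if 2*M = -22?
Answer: -116447/6930 ≈ -16.803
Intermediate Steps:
M = -11 (M = (1/2)*(-22) = -11)
W = 164/15 ≈ 10.933
W/(-264) + 352/w(-21) = (164/15)/(-264) + 352/(-21) = (164/15)*(-1/264) + 352*(-1/21) = -41/990 - 352/21 = -116447/6930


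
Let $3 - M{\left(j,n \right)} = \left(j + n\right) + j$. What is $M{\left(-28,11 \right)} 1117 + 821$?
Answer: $54437$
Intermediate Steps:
$M{\left(j,n \right)} = 3 - n - 2 j$ ($M{\left(j,n \right)} = 3 - \left(\left(j + n\right) + j\right) = 3 - \left(n + 2 j\right) = 3 - n - 2 j$)
$M{\left(-28,11 \right)} 1117 + 821 = \left(3 - 11 - -56\right) 1117 + 821 = \left(3 - 11 + 56\right) 1117 + 821 = 48 \cdot 1117 + 821 = 53616 + 821 = 54437$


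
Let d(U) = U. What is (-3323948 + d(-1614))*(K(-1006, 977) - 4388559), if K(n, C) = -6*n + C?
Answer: 14571102878852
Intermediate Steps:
K(n, C) = C - 6*n
(-3323948 + d(-1614))*(K(-1006, 977) - 4388559) = (-3323948 - 1614)*((977 - 6*(-1006)) - 4388559) = -3325562*((977 + 6036) - 4388559) = -3325562*(7013 - 4388559) = -3325562*(-4381546) = 14571102878852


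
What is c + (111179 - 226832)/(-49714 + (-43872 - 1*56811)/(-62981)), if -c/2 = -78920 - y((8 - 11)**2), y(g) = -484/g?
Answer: 4444718319699929/28178430759 ≈ 1.5773e+5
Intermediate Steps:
c = 1419592/9 (c = -2*(-78920 - (-484)/((8 - 11)**2)) = -2*(-78920 - (-484)/((-3)**2)) = -2*(-78920 - (-484)/9) = -2*(-78920 - 1*(-484/9)) = -2*(-78920 + 484/9) = -2*(-709796/9) = 1419592/9 ≈ 1.5773e+5)
c + (111179 - 226832)/(-49714 + (-43872 - 1*56811)/(-62981)) = 1419592/9 + (111179 - 226832)/(-49714 + (-43872 - 1*56811)/(-62981)) = 1419592/9 - 115653/(-49714 + (-43872 - 56811)*(-1/62981)) = 1419592/9 - 115653/(-49714 - 100683*(-1/62981)) = 1419592/9 - 115653/(-49714 + 100683/62981) = 1419592/9 - 115653/(-3130936751/62981) = 1419592/9 - 115653*(-62981/3130936751) = 1419592/9 + 7283941593/3130936751 = 4444718319699929/28178430759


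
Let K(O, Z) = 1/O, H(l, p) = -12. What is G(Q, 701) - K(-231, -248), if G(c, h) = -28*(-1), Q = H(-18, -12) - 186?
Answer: 6469/231 ≈ 28.004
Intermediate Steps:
Q = -198 (Q = -12 - 186 = -198)
G(c, h) = 28
G(Q, 701) - K(-231, -248) = 28 - 1/(-231) = 28 - 1*(-1/231) = 28 + 1/231 = 6469/231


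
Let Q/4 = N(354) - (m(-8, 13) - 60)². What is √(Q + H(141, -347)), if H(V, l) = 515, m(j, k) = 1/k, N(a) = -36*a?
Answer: 7*I*√223577/13 ≈ 254.61*I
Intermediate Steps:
Q = -11042308/169 (Q = 4*(-36*354 - (1/13 - 60)²) = 4*(-12744 - (1/13 - 60)²) = 4*(-12744 - (-779/13)²) = 4*(-12744 - 1*606841/169) = 4*(-12744 - 606841/169) = 4*(-2760577/169) = -11042308/169 ≈ -65339.)
√(Q + H(141, -347)) = √(-11042308/169 + 515) = √(-10955273/169) = 7*I*√223577/13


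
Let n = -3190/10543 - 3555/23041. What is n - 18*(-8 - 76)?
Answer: 367185968501/242921263 ≈ 1511.5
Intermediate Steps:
n = -110981155/242921263 (n = -3190*1/10543 - 3555*1/23041 = -3190/10543 - 3555/23041 = -110981155/242921263 ≈ -0.45686)
n - 18*(-8 - 76) = -110981155/242921263 - 18*(-8 - 76) = -110981155/242921263 - 18*(-84) = -110981155/242921263 + 1512 = 367185968501/242921263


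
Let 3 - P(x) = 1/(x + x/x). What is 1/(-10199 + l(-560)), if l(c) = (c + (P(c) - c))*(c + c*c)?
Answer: 1/929481 ≈ 1.0759e-6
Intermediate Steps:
P(x) = 3 - 1/(1 + x) (P(x) = 3 - 1/(x + x/x) = 3 - 1/(x + 1) = 3 - 1/(1 + x))
l(c) = (2 + 3*c)*(c + c**2)/(1 + c) (l(c) = (c + ((2 + 3*c)/(1 + c) - c))*(c + c*c) = (c + (-c + (2 + 3*c)/(1 + c)))*(c + c**2) = ((2 + 3*c)/(1 + c))*(c + c**2) = (2 + 3*c)*(c + c**2)/(1 + c))
1/(-10199 + l(-560)) = 1/(-10199 - 560*(2 + 3*(-560))) = 1/(-10199 - 560*(2 - 1680)) = 1/(-10199 - 560*(-1678)) = 1/(-10199 + 939680) = 1/929481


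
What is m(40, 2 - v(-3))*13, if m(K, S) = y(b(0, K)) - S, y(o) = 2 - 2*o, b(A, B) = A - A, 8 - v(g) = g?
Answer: 143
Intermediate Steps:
v(g) = 8 - g
b(A, B) = 0
m(K, S) = 2 - S (m(K, S) = (2 - 2*0) - S = (2 + 0) - S = 2 - S)
m(40, 2 - v(-3))*13 = (2 - (2 - (8 - 1*(-3))))*13 = (2 - (2 - (8 + 3)))*13 = (2 - (2 - 1*11))*13 = (2 - (2 - 11))*13 = (2 - 1*(-9))*13 = (2 + 9)*13 = 11*13 = 143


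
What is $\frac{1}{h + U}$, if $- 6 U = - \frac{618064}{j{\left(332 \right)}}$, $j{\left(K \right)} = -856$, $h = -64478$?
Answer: $- \frac{321}{20736067} \approx -1.548 \cdot 10^{-5}$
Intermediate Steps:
$U = - \frac{38629}{321}$ ($U = - \frac{\left(-618064\right) \frac{1}{-856}}{6} = - \frac{\left(-618064\right) \left(- \frac{1}{856}\right)}{6} = \left(- \frac{1}{6}\right) \frac{77258}{107} = - \frac{38629}{321} \approx -120.34$)
$\frac{1}{h + U} = \frac{1}{-64478 - \frac{38629}{321}} = \frac{1}{- \frac{20736067}{321}} = - \frac{321}{20736067}$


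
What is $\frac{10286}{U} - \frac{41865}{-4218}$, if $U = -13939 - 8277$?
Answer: $\frac{73890541}{7808924} \approx 9.4623$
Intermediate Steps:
$U = -22216$ ($U = -13939 - 8277 = -22216$)
$\frac{10286}{U} - \frac{41865}{-4218} = \frac{10286}{-22216} - \frac{41865}{-4218} = 10286 \left(- \frac{1}{22216}\right) - - \frac{13955}{1406} = - \frac{5143}{11108} + \frac{13955}{1406} = \frac{73890541}{7808924}$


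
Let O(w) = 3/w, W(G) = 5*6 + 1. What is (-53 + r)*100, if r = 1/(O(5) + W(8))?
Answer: -418450/79 ≈ -5296.8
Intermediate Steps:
W(G) = 31 (W(G) = 30 + 1 = 31)
r = 5/158 (r = 1/(3/5 + 31) = 1/(3*(⅕) + 31) = 1/(⅗ + 31) = 1/(158/5) = 5/158 ≈ 0.031646)
(-53 + r)*100 = (-53 + 5/158)*100 = -8369/158*100 = -418450/79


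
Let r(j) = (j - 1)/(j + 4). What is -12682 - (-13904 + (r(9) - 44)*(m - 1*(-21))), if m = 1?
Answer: 28294/13 ≈ 2176.5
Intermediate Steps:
r(j) = (-1 + j)/(4 + j)
-12682 - (-13904 + (r(9) - 44)*(m - 1*(-21))) = -12682 - (-13904 + ((-1 + 9)/(4 + 9) - 44)*(1 - 1*(-21))) = -12682 - (-13904 + (8/13 - 44)*(1 + 21)) = -12682 - (-13904 + ((1/13)*8 - 44)*22) = -12682 - (-13904 + (8/13 - 44)*22) = -12682 - (-13904 - 564/13*22) = -12682 - (-13904 - 12408/13) = -12682 - 1*(-193160/13) = -12682 + 193160/13 = 28294/13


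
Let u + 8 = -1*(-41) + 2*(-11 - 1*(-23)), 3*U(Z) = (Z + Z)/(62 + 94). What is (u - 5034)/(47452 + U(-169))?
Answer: -89586/854123 ≈ -0.10489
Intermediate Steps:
U(Z) = Z/234 (U(Z) = ((Z + Z)/(62 + 94))/3 = ((2*Z)/156)/3 = ((2*Z)*(1/156))/3 = (Z/78)/3 = Z/234)
u = 57 (u = -8 + (-1*(-41) + 2*(-11 - 1*(-23))) = -8 + (41 + 2*(-11 + 23)) = -8 + (41 + 2*12) = -8 + (41 + 24) = -8 + 65 = 57)
(u - 5034)/(47452 + U(-169)) = (57 - 5034)/(47452 + (1/234)*(-169)) = -4977/(47452 - 13/18) = -4977/854123/18 = -4977*18/854123 = -89586/854123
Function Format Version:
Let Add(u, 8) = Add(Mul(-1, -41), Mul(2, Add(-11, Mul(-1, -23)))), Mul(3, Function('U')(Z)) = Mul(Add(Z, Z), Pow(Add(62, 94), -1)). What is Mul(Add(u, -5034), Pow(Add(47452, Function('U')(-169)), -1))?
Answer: Rational(-89586, 854123) ≈ -0.10489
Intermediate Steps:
Function('U')(Z) = Mul(Rational(1, 234), Z) (Function('U')(Z) = Mul(Rational(1, 3), Mul(Add(Z, Z), Pow(Add(62, 94), -1))) = Mul(Rational(1, 3), Mul(Mul(2, Z), Pow(156, -1))) = Mul(Rational(1, 3), Mul(Mul(2, Z), Rational(1, 156))) = Mul(Rational(1, 3), Mul(Rational(1, 78), Z)) = Mul(Rational(1, 234), Z))
u = 57 (u = Add(-8, Add(Mul(-1, -41), Mul(2, Add(-11, Mul(-1, -23))))) = Add(-8, Add(41, Mul(2, Add(-11, 23)))) = Add(-8, Add(41, Mul(2, 12))) = Add(-8, Add(41, 24)) = Add(-8, 65) = 57)
Mul(Add(u, -5034), Pow(Add(47452, Function('U')(-169)), -1)) = Mul(Add(57, -5034), Pow(Add(47452, Mul(Rational(1, 234), -169)), -1)) = Mul(-4977, Pow(Add(47452, Rational(-13, 18)), -1)) = Mul(-4977, Pow(Rational(854123, 18), -1)) = Mul(-4977, Rational(18, 854123)) = Rational(-89586, 854123)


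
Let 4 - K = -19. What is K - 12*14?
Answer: -145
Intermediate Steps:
K = 23 (K = 4 - 1*(-19) = 4 + 19 = 23)
K - 12*14 = 23 - 12*14 = 23 - 168 = -145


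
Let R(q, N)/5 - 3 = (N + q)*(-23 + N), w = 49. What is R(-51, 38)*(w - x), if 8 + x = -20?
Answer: -73920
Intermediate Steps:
R(q, N) = 15 + 5*(-23 + N)*(N + q) (R(q, N) = 15 + 5*((N + q)*(-23 + N)) = 15 + 5*((-23 + N)*(N + q)) = 15 + 5*(-23 + N)*(N + q))
x = -28 (x = -8 - 20 = -28)
R(-51, 38)*(w - x) = (15 - 115*38 - 115*(-51) + 5*38² + 5*38*(-51))*(49 - 1*(-28)) = (15 - 4370 + 5865 + 5*1444 - 9690)*(49 + 28) = (15 - 4370 + 5865 + 7220 - 9690)*77 = -960*77 = -73920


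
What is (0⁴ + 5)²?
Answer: 25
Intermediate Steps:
(0⁴ + 5)² = (0 + 5)² = 5² = 25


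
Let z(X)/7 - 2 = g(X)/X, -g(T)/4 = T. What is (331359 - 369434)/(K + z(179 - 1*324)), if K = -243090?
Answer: 38075/243104 ≈ 0.15662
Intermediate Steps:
g(T) = -4*T
z(X) = -14 (z(X) = 14 + 7*((-4*X)/X) = 14 + 7*(-4) = 14 - 28 = -14)
(331359 - 369434)/(K + z(179 - 1*324)) = (331359 - 369434)/(-243090 - 14) = -38075/(-243104) = -38075*(-1/243104) = 38075/243104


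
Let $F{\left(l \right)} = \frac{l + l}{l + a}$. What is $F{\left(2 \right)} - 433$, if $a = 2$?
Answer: $-432$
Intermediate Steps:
$F{\left(l \right)} = \frac{2 l}{2 + l}$ ($F{\left(l \right)} = \frac{l + l}{l + 2} = \frac{2 l}{2 + l}$)
$F{\left(2 \right)} - 433 = 2 \cdot 2 \frac{1}{2 + 2} - 433 = 2 \cdot 2 \cdot \frac{1}{4} - 433 = 1 - 433 = -432$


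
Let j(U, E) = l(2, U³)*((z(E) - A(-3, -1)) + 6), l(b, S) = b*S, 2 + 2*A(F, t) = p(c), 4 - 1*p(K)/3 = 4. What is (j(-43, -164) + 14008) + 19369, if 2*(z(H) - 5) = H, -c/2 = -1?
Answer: 11164357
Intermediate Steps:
c = 2 (c = -2*(-1) = 2)
p(K) = 0 (p(K) = 12 - 3*4 = 12 - 12 = 0)
A(F, t) = -1 (A(F, t) = -1 + (½)*0 = -1 + 0 = -1)
z(H) = 5 + H/2
l(b, S) = S*b
j(U, E) = 2*U³*(12 + E/2) (j(U, E) = (U³*2)*(((5 + E/2) - 1*(-1)) + 6) = (2*U³)*(((5 + E/2) + 1) + 6) = (2*U³)*((6 + E/2) + 6) = (2*U³)*(12 + E/2) = 2*U³*(12 + E/2))
(j(-43, -164) + 14008) + 19369 = ((-43)³*(24 - 164) + 14008) + 19369 = (-79507*(-140) + 14008) + 19369 = (11130980 + 14008) + 19369 = 11144988 + 19369 = 11164357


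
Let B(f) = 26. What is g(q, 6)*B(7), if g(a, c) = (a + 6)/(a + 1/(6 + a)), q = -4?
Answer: -104/7 ≈ -14.857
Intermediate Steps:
g(a, c) = (6 + a)/(a + 1/(6 + a))
g(q, 6)*B(7) = ((6 - 4)²/(1 + (-4)² + 6*(-4)))*26 = (2²/(1 + 16 - 24))*26 = (4/(-7))*26 = (4*(-⅐))*26 = -4/7*26 = -104/7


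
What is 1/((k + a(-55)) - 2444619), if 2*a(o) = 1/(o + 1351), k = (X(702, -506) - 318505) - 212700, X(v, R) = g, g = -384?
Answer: -2592/7714331135 ≈ -3.3600e-7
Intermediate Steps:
X(v, R) = -384
k = -531589 (k = (-384 - 318505) - 212700 = -318889 - 212700 = -531589)
a(o) = 1/(2*(1351 + o)) (a(o) = 1/(2*(o + 1351)) = 1/(2*(1351 + o)))
1/((k + a(-55)) - 2444619) = 1/((-531589 + 1/(2*(1351 - 55))) - 2444619) = 1/((-531589 + (1/2)/1296) - 2444619) = 1/((-531589 + (1/2)*(1/1296)) - 2444619) = 1/((-531589 + 1/2592) - 2444619) = 1/(-1377878687/2592 - 2444619) = 1/(-7714331135/2592) = -2592/7714331135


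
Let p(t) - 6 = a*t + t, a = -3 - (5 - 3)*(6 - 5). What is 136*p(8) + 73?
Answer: -3463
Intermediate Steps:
a = -5 (a = -3 - 2 = -5)
p(t) = 6 - 4*t (p(t) = 6 + (-5*t + t) = 6 - 4*t)
136*p(8) + 73 = 136*(6 - 4*8) + 73 = 136*(6 - 32) + 73 = 136*(-26) + 73 = -3536 + 73 = -3463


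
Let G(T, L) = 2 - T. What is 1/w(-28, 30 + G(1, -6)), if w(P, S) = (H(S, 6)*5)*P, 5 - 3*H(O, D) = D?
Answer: 3/140 ≈ 0.021429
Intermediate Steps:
H(O, D) = 5/3 - D/3
w(P, S) = -5*P/3 (w(P, S) = ((5/3 - ⅓*6)*5)*P = ((5/3 - 2)*5)*P = (-⅓*5)*P = -5*P/3)
1/w(-28, 30 + G(1, -6)) = 1/(-5/3*(-28)) = 1/(140/3) = 3/140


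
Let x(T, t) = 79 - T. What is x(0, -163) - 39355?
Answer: -39276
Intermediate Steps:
x(0, -163) - 39355 = (79 - 1*0) - 39355 = (79 + 0) - 39355 = 79 - 39355 = -39276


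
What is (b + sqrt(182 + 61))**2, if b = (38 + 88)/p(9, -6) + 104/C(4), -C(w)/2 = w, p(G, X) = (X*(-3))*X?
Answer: 15973/36 - 255*sqrt(3) ≈ 2.0215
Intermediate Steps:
p(G, X) = -3*X**2 (p(G, X) = (-3*X)*X = -3*X**2)
C(w) = -2*w
b = -85/6 (b = (38 + 88)/((-3*(-6)**2)) + 104/((-2*4)) = 126/((-3*36)) + 104/(-8) = 126/(-108) + 104*(-1/8) = 126*(-1/108) - 13 = -7/6 - 13 = -85/6 ≈ -14.167)
(b + sqrt(182 + 61))**2 = (-85/6 + sqrt(182 + 61))**2 = (-85/6 + sqrt(243))**2 = (-85/6 + 9*sqrt(3))**2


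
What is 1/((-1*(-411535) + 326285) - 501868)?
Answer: 1/235952 ≈ 4.2382e-6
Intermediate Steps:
1/((-1*(-411535) + 326285) - 501868) = 1/((411535 + 326285) - 501868) = 1/(737820 - 501868) = 1/235952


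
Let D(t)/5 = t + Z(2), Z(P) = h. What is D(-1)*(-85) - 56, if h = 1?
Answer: -56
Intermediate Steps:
Z(P) = 1
D(t) = 5 + 5*t (D(t) = 5*(t + 1) = 5*(1 + t) = 5 + 5*t)
D(-1)*(-85) - 56 = (5 + 5*(-1))*(-85) - 56 = (5 - 5)*(-85) - 56 = 0*(-85) - 56 = 0 - 56 = -56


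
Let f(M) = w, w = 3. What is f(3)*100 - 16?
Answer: 284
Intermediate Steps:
f(M) = 3
f(3)*100 - 16 = 3*100 - 16 = 300 - 16 = 284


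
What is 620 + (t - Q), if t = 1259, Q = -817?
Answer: 2696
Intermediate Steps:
620 + (t - Q) = 620 + (1259 - 1*(-817)) = 620 + (1259 + 817) = 620 + 2076 = 2696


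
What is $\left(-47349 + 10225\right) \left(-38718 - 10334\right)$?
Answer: $1821006448$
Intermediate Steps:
$\left(-47349 + 10225\right) \left(-38718 - 10334\right) = - 37124 \left(-38718 - 10334\right) = \left(-37124\right) \left(-49052\right) = 1821006448$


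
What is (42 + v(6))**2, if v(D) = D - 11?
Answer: 1369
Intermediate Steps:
v(D) = -11 + D
(42 + v(6))**2 = (42 + (-11 + 6))**2 = (42 - 5)**2 = 37**2 = 1369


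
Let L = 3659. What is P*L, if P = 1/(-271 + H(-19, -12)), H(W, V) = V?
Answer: -3659/283 ≈ -12.929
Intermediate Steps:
P = -1/283 (P = 1/(-271 - 12) = 1/(-283) = -1/283 ≈ -0.0035336)
P*L = -1/283*3659 = -3659/283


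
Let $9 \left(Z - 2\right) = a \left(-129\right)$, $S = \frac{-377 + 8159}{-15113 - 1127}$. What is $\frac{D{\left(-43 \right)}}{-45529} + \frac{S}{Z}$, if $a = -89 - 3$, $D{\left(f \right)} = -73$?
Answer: $\frac{1817055103}{1464733491760} \approx 0.0012405$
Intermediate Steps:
$a = -92$ ($a = -89 - 3 = -92$)
$S = - \frac{3891}{8120}$ ($S = \frac{7782}{-16240} = 7782 \left(- \frac{1}{16240}\right) = - \frac{3891}{8120} \approx -0.47919$)
$Z = \frac{3962}{3}$ ($Z = 2 + \frac{\left(-92\right) \left(-129\right)}{9} = 2 + \frac{1}{9} \cdot 11868 = 2 + \frac{3956}{3} = \frac{3962}{3} \approx 1320.7$)
$\frac{D{\left(-43 \right)}}{-45529} + \frac{S}{Z} = - \frac{73}{-45529} - \frac{3891}{8120 \cdot \frac{3962}{3}} = \left(-73\right) \left(- \frac{1}{45529}\right) - \frac{11673}{32171440} = \frac{73}{45529} - \frac{11673}{32171440} = \frac{1817055103}{1464733491760}$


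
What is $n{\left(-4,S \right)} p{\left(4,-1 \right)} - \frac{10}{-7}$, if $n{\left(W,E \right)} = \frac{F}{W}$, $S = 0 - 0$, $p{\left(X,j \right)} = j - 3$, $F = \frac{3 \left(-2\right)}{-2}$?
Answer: $\frac{31}{7} \approx 4.4286$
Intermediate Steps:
$F = 3$ ($F = \left(-6\right) \left(- \frac{1}{2}\right) = 3$)
$p{\left(X,j \right)} = -3 + j$
$S = 0$ ($S = 0 + 0 = 0$)
$n{\left(W,E \right)} = \frac{3}{W}$
$n{\left(-4,S \right)} p{\left(4,-1 \right)} - \frac{10}{-7} = \frac{3}{-4} \left(-3 - 1\right) - \frac{10}{-7} = 3 \left(- \frac{1}{4}\right) \left(-4\right) - - \frac{10}{7} = \left(- \frac{3}{4}\right) \left(-4\right) + \frac{10}{7} = 3 + \frac{10}{7} = \frac{31}{7}$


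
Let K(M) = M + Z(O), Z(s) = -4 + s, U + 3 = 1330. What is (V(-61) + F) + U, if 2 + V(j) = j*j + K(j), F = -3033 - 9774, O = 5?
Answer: -7821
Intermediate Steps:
U = 1327 (U = -3 + 1330 = 1327)
K(M) = 1 + M (K(M) = M + (-4 + 5) = M + 1 = 1 + M)
F = -12807
V(j) = -1 + j + j² (V(j) = -2 + (j*j + (1 + j)) = -2 + (j² + (1 + j)) = -2 + (1 + j + j²) = -1 + j + j²)
(V(-61) + F) + U = ((-1 - 61 + (-61)²) - 12807) + 1327 = ((-1 - 61 + 3721) - 12807) + 1327 = (3659 - 12807) + 1327 = -9148 + 1327 = -7821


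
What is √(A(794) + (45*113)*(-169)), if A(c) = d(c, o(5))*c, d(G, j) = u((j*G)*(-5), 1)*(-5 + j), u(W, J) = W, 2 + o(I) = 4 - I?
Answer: I*√76511685 ≈ 8747.1*I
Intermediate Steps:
o(I) = 2 - I (o(I) = -2 + (4 - I) = 2 - I)
d(G, j) = -5*G*j*(-5 + j) (d(G, j) = ((j*G)*(-5))*(-5 + j) = ((G*j)*(-5))*(-5 + j) = (-5*G*j)*(-5 + j) = -5*G*j*(-5 + j))
A(c) = -120*c² (A(c) = (5*c*(2 - 1*5)*(5 - (2 - 1*5)))*c = (5*c*(2 - 5)*(5 - (2 - 5)))*c = (5*c*(-3)*(5 - 1*(-3)))*c = (5*c*(-3)*(5 + 3))*c = (5*c*(-3)*8)*c = (-120*c)*c = -120*c²)
√(A(794) + (45*113)*(-169)) = √(-120*794² + (45*113)*(-169)) = √(-120*630436 + 5085*(-169)) = √(-75652320 - 859365) = √(-76511685) = I*√76511685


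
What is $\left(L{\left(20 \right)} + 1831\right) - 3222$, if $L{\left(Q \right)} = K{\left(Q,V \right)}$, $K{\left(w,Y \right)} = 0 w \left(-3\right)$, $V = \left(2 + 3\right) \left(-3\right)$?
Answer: $-1391$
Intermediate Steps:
$V = -15$ ($V = 5 \left(-3\right) = -15$)
$K{\left(w,Y \right)} = 0$ ($K{\left(w,Y \right)} = 0 \left(-3\right) = 0$)
$L{\left(Q \right)} = 0$
$\left(L{\left(20 \right)} + 1831\right) - 3222 = \left(0 + 1831\right) - 3222 = 1831 - 3222 = -1391$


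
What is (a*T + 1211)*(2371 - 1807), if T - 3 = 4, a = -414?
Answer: -951468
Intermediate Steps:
T = 7 (T = 3 + 4 = 7)
(a*T + 1211)*(2371 - 1807) = (-414*7 + 1211)*(2371 - 1807) = (-2898 + 1211)*564 = -1687*564 = -951468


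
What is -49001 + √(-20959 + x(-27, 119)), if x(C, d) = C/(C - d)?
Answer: -49001 + I*√446758102/146 ≈ -49001.0 + 144.77*I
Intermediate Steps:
-49001 + √(-20959 + x(-27, 119)) = -49001 + √(-20959 - 27/(-27 - 1*119)) = -49001 + √(-20959 - 27/(-27 - 119)) = -49001 + √(-20959 - 27/(-146)) = -49001 + √(-20959 - 27*(-1/146)) = -49001 + √(-20959 + 27/146) = -49001 + √(-3059987/146) = -49001 + I*√446758102/146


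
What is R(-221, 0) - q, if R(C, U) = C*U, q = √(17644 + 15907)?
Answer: -√33551 ≈ -183.17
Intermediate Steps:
q = √33551 ≈ 183.17
R(-221, 0) - q = -221*0 - √33551 = 0 - √33551 = -√33551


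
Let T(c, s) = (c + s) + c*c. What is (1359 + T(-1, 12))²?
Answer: 1879641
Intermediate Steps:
T(c, s) = c + s + c² (T(c, s) = (c + s) + c² = c + s + c²)
(1359 + T(-1, 12))² = (1359 + (-1 + 12 + (-1)²))² = (1359 + (-1 + 12 + 1))² = (1359 + 12)² = 1371² = 1879641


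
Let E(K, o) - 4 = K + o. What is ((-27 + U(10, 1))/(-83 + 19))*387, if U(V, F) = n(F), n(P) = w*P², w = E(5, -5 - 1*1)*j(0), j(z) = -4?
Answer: 15093/64 ≈ 235.83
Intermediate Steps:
E(K, o) = 4 + K + o (E(K, o) = 4 + (K + o) = 4 + K + o)
w = -12 (w = (4 + 5 + (-5 - 1*1))*(-4) = (4 + 5 + (-5 - 1))*(-4) = (4 + 5 - 6)*(-4) = 3*(-4) = -12)
n(P) = -12*P²
U(V, F) = -12*F²
((-27 + U(10, 1))/(-83 + 19))*387 = ((-27 - 12*1²)/(-83 + 19))*387 = ((-27 - 12*1)/(-64))*387 = ((-27 - 12)*(-1/64))*387 = -39*(-1/64)*387 = (39/64)*387 = 15093/64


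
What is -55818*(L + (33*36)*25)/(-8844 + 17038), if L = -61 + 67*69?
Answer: -956218158/4097 ≈ -2.3339e+5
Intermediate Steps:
L = 4562 (L = -61 + 4623 = 4562)
-55818*(L + (33*36)*25)/(-8844 + 17038) = -55818*(4562 + (33*36)*25)/(-8844 + 17038) = -55818/(8194/(4562 + 1188*25)) = -55818/(8194/(4562 + 29700)) = -55818/(8194/34262) = -55818/(8194*(1/34262)) = -55818/4097/17131 = -55818*17131/4097 = -956218158/4097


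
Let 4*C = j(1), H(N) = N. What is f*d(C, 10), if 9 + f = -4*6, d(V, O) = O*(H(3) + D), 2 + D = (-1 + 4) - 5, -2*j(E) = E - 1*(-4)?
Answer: 330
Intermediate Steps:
j(E) = -2 - E/2 (j(E) = -(E - 1*(-4))/2 = -(E + 4)/2 = -(4 + E)/2 = -2 - E/2)
C = -5/8 (C = (-2 - ½*1)/4 = (-2 - ½)/4 = (¼)*(-5/2) = -5/8 ≈ -0.62500)
D = -4 (D = -2 + ((-1 + 4) - 5) = -2 + (3 - 5) = -2 - 2 = -4)
d(V, O) = -O (d(V, O) = O*(3 - 4) = O*(-1) = -O)
f = -33 (f = -9 - 4*6 = -9 - 24 = -33)
f*d(C, 10) = -(-33)*10 = -33*(-10) = 330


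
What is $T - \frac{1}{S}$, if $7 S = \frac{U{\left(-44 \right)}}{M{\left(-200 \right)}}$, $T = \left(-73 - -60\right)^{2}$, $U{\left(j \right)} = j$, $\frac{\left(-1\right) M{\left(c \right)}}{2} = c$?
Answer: $\frac{2559}{11} \approx 232.64$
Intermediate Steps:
$M{\left(c \right)} = - 2 c$
$T = 169$ ($T = \left(-73 + 60\right)^{2} = \left(-13\right)^{2} = 169$)
$S = - \frac{11}{700}$ ($S = \frac{\left(-44\right) \frac{1}{\left(-2\right) \left(-200\right)}}{7} = \frac{\left(-44\right) \frac{1}{400}}{7} = \frac{1}{7} \left(- \frac{11}{100}\right) = - \frac{11}{700} \approx -0.015714$)
$T - \frac{1}{S} = 169 - \frac{1}{- \frac{11}{700}} = 169 - - \frac{700}{11} = 169 + \frac{700}{11} = \frac{2559}{11}$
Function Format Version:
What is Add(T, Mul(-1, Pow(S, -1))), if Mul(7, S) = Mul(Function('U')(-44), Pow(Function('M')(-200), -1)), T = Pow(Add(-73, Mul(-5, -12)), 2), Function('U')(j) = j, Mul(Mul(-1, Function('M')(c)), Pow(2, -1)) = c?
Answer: Rational(2559, 11) ≈ 232.64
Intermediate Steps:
Function('M')(c) = Mul(-2, c)
T = 169 (T = Pow(Add(-73, 60), 2) = Pow(-13, 2) = 169)
S = Rational(-11, 700) (S = Mul(Rational(1, 7), Mul(-44, Pow(Mul(-2, -200), -1))) = Mul(Rational(1, 7), Mul(-44, Pow(400, -1))) = Mul(Rational(1, 7), Mul(-44, Rational(1, 400))) = Mul(Rational(1, 7), Rational(-11, 100)) = Rational(-11, 700) ≈ -0.015714)
Add(T, Mul(-1, Pow(S, -1))) = Add(169, Mul(-1, Pow(Rational(-11, 700), -1))) = Add(169, Mul(-1, Rational(-700, 11))) = Add(169, Rational(700, 11)) = Rational(2559, 11)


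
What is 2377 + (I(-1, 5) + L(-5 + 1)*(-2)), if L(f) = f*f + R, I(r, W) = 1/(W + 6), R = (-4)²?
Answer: 25444/11 ≈ 2313.1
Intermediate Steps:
R = 16
I(r, W) = 1/(6 + W)
L(f) = 16 + f² (L(f) = f*f + 16 = f² + 16 = 16 + f²)
2377 + (I(-1, 5) + L(-5 + 1)*(-2)) = 2377 + (1/(6 + 5) + (16 + (-5 + 1)²)*(-2)) = 2377 + (1/11 + (16 + (-4)²)*(-2)) = 2377 + (1/11 + (16 + 16)*(-2)) = 2377 + (1/11 + 32*(-2)) = 2377 + (1/11 - 64) = 2377 - 703/11 = 25444/11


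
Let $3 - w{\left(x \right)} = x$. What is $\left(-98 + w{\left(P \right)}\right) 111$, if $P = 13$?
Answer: $-11988$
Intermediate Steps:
$w{\left(x \right)} = 3 - x$
$\left(-98 + w{\left(P \right)}\right) 111 = \left(-98 + \left(3 - 13\right)\right) 111 = \left(-98 - 10\right) 111 = \left(-108\right) 111 = -11988$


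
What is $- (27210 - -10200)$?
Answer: $-37410$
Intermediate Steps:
$- (27210 - -10200) = - (27210 + 10200) = \left(-1\right) 37410 = -37410$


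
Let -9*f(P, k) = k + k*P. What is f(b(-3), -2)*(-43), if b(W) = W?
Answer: 172/9 ≈ 19.111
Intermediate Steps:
f(P, k) = -k/9 - P*k/9 (f(P, k) = -(k + k*P)/9 = -(k + P*k)/9 = -k/9 - P*k/9)
f(b(-3), -2)*(-43) = -⅑*(-2)*(1 - 3)*(-43) = -⅑*(-2)*(-2)*(-43) = -4/9*(-43) = 172/9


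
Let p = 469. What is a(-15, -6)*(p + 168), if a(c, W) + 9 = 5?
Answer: -2548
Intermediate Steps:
a(c, W) = -4 (a(c, W) = -9 + 5 = -4)
a(-15, -6)*(p + 168) = -4*(469 + 168) = -4*637 = -2548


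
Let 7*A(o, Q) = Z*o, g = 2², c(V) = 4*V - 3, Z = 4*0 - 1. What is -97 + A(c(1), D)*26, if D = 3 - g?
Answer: -705/7 ≈ -100.71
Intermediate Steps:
Z = -1 (Z = 0 - 1 = -1)
c(V) = -3 + 4*V
g = 4
D = -1 (D = 3 - 1*4 = 3 - 4 = -1)
A(o, Q) = -o/7 (A(o, Q) = (-o)/7 = -o/7)
-97 + A(c(1), D)*26 = -97 - (-3 + 4*1)/7*26 = -97 - (-3 + 4)/7*26 = -97 - ⅐*1*26 = -97 - ⅐*26 = -97 - 26/7 = -705/7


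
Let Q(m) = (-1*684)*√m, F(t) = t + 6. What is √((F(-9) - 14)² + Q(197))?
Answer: √(289 - 684*√197) ≈ 96.496*I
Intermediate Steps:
F(t) = 6 + t
Q(m) = -684*√m
√((F(-9) - 14)² + Q(197)) = √(((6 - 9) - 14)² - 684*√197) = √((-3 - 14)² - 684*√197) = √((-17)² - 684*√197) = √(289 - 684*√197)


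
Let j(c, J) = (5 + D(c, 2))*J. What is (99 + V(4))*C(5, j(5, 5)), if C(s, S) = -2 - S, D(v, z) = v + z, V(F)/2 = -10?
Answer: -4898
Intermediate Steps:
V(F) = -20 (V(F) = 2*(-10) = -20)
j(c, J) = J*(7 + c) (j(c, J) = (5 + (c + 2))*J = (5 + (2 + c))*J = (7 + c)*J = J*(7 + c))
(99 + V(4))*C(5, j(5, 5)) = (99 - 20)*(-2 - 5*(7 + 5)) = 79*(-2 - 5*12) = 79*(-2 - 1*60) = 79*(-2 - 60) = 79*(-62) = -4898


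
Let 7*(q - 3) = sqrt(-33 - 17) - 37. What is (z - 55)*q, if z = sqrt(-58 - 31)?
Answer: (16 - 5*I*sqrt(2))*(55 - I*sqrt(89))/7 ≈ 116.18 - 77.122*I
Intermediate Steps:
z = I*sqrt(89) (z = sqrt(-89) = I*sqrt(89) ≈ 9.434*I)
q = -16/7 + 5*I*sqrt(2)/7 (q = 3 + (sqrt(-33 - 17) - 37)/7 = 3 + (sqrt(-50) - 37)/7 = 3 + (5*I*sqrt(2) - 37)/7 = 3 + (-37 + 5*I*sqrt(2))/7 = 3 + (-37/7 + 5*I*sqrt(2)/7) = -16/7 + 5*I*sqrt(2)/7 ≈ -2.2857 + 1.0102*I)
(z - 55)*q = (I*sqrt(89) - 55)*(-16/7 + 5*I*sqrt(2)/7) = (-55 + I*sqrt(89))*(-16/7 + 5*I*sqrt(2)/7)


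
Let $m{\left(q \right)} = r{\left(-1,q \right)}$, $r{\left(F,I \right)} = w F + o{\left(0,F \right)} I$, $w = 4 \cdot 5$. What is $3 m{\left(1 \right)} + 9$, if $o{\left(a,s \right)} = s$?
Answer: $-54$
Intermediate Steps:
$w = 20$
$r{\left(F,I \right)} = 20 F + F I$
$m{\left(q \right)} = -20 - q$ ($m{\left(q \right)} = - (20 + q) = -20 - q$)
$3 m{\left(1 \right)} + 9 = 3 \left(-20 - 1\right) + 9 = 3 \left(-21\right) + 9 = -63 + 9 = -54$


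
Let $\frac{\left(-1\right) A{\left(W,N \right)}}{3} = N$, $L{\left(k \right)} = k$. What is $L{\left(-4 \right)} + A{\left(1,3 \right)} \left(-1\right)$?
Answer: $5$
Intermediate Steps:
$A{\left(W,N \right)} = - 3 N$
$L{\left(-4 \right)} + A{\left(1,3 \right)} \left(-1\right) = -4 + \left(-3\right) 3 \left(-1\right) = -4 - -9 = -4 + 9 = 5$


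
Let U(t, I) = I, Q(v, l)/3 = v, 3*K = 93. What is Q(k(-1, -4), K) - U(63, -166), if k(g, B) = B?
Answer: 154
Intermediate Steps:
K = 31 (K = (⅓)*93 = 31)
Q(v, l) = 3*v
Q(k(-1, -4), K) - U(63, -166) = 3*(-4) - 1*(-166) = -12 + 166 = 154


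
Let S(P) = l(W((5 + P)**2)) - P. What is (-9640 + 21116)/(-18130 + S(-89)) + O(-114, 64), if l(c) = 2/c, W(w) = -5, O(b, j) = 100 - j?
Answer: 3190072/90207 ≈ 35.364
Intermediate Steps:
S(P) = -2/5 - P (S(P) = 2/(-5) - P = 2*(-1/5) - P = -2/5 - P)
(-9640 + 21116)/(-18130 + S(-89)) + O(-114, 64) = (-9640 + 21116)/(-18130 + (-2/5 - 1*(-89))) + (100 - 1*64) = 11476/(-18130 + (-2/5 + 89)) + (100 - 64) = 11476/(-18130 + 443/5) + 36 = 11476/(-90207/5) + 36 = 11476*(-5/90207) + 36 = -57380/90207 + 36 = 3190072/90207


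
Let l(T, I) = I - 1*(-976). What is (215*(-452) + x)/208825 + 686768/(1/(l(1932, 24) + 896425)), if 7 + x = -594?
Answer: 128703602946332219/208825 ≈ 6.1632e+11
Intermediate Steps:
l(T, I) = 976 + I (l(T, I) = I + 976 = 976 + I)
x = -601 (x = -7 - 594 = -601)
(215*(-452) + x)/208825 + 686768/(1/(l(1932, 24) + 896425)) = (215*(-452) - 601)/208825 + 686768/(1/((976 + 24) + 896425)) = (-97180 - 601)*(1/208825) + 686768/(1/(1000 + 896425)) = -97781*1/208825 + 686768/(1/897425) = -97781/208825 + 686768/(1/897425) = -97781/208825 + 686768*897425 = -97781/208825 + 616322772400 = 128703602946332219/208825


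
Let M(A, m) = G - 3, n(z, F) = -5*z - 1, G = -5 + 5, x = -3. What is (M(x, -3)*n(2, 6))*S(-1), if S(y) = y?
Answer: -33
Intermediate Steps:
G = 0
n(z, F) = -1 - 5*z
M(A, m) = -3 (M(A, m) = 0 - 3 = -3)
(M(x, -3)*n(2, 6))*S(-1) = -3*(-1 - 5*2)*(-1) = -3*(-1 - 10)*(-1) = -3*(-11)*(-1) = 33*(-1) = -33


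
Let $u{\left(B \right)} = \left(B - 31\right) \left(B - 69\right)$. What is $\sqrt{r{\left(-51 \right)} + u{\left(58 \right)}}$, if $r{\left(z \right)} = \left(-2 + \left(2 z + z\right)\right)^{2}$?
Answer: $4 \sqrt{1483} \approx 154.04$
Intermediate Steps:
$u{\left(B \right)} = \left(-69 + B\right) \left(-31 + B\right)$ ($u{\left(B \right)} = \left(-31 + B\right) \left(-69 + B\right) = \left(-69 + B\right) \left(-31 + B\right)$)
$r{\left(z \right)} = \left(-2 + 3 z\right)^{2}$
$\sqrt{r{\left(-51 \right)} + u{\left(58 \right)}} = \sqrt{\left(-2 + 3 \left(-51\right)\right)^{2} + \left(2139 + 58^{2} - 5800\right)} = \sqrt{\left(-2 - 153\right)^{2} + \left(2139 + 3364 - 5800\right)} = \sqrt{\left(-155\right)^{2} - 297} = \sqrt{24025 - 297} = \sqrt{23728} = 4 \sqrt{1483}$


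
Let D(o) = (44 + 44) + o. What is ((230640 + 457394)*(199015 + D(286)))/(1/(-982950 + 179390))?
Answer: -110237512604764560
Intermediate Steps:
D(o) = 88 + o
((230640 + 457394)*(199015 + D(286)))/(1/(-982950 + 179390)) = ((230640 + 457394)*(199015 + (88 + 286)))/(1/(-982950 + 179390)) = (688034*(199015 + 374))/(1/(-803560)) = (688034*199389)/(-1/803560) = 137186411226*(-803560) = -110237512604764560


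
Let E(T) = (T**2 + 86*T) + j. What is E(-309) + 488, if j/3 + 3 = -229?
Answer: 68699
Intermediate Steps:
j = -696 (j = -9 + 3*(-229) = -9 - 687 = -696)
E(T) = -696 + T**2 + 86*T (E(T) = (T**2 + 86*T) - 696 = -696 + T**2 + 86*T)
E(-309) + 488 = (-696 + (-309)**2 + 86*(-309)) + 488 = (-696 + 95481 - 26574) + 488 = 68211 + 488 = 68699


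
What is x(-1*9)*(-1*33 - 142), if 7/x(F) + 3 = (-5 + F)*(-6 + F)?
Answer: -1225/207 ≈ -5.9179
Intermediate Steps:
x(F) = 7/(-3 + (-6 + F)*(-5 + F)) (x(F) = 7/(-3 + (-5 + F)*(-6 + F)) = 7/(-3 + (-6 + F)*(-5 + F)))
x(-1*9)*(-1*33 - 142) = (7/(27 + (-1*9)² - (-11)*9))*(-1*33 - 142) = (7/(27 + (-9)² - 11*(-9)))*(-33 - 142) = (7/(27 + 81 + 99))*(-175) = (7/207)*(-175) = -1225/207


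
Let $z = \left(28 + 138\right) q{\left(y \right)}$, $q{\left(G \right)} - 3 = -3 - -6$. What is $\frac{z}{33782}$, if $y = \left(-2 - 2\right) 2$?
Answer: $\frac{498}{16891} \approx 0.029483$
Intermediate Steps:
$y = -8$ ($y = \left(-4\right) 2 = -8$)
$q{\left(G \right)} = 6$ ($q{\left(G \right)} = 3 - -3 = 3 + \left(-3 + 6\right) = 3 + 3 = 6$)
$z = 996$ ($z = \left(28 + 138\right) 6 = 166 \cdot 6 = 996$)
$\frac{z}{33782} = \frac{996}{33782} = 996 \cdot \frac{1}{33782} = \frac{498}{16891}$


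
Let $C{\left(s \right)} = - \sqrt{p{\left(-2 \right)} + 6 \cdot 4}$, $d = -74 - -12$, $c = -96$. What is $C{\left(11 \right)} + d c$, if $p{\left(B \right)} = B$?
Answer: $5952 - \sqrt{22} \approx 5947.3$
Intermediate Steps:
$d = -62$ ($d = -74 + 12 = -62$)
$C{\left(s \right)} = - \sqrt{22}$ ($C{\left(s \right)} = - \sqrt{-2 + 6 \cdot 4} = - \sqrt{-2 + 24} = - \sqrt{22}$)
$C{\left(11 \right)} + d c = - \sqrt{22} - -5952 = - \sqrt{22} + 5952 = 5952 - \sqrt{22}$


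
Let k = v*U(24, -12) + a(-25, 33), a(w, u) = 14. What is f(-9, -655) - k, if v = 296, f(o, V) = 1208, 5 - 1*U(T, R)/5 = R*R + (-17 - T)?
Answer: 146234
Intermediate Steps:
U(T, R) = 110 - 5*R² + 5*T (U(T, R) = 25 - 5*(R*R + (-17 - T)) = 25 - 5*(R² + (-17 - T)) = 25 - 5*(-17 + R² - T) = 25 + (85 - 5*R² + 5*T) = 110 - 5*R² + 5*T)
k = -145026 (k = 296*(110 - 5*(-12)² + 5*24) + 14 = 296*(110 - 5*144 + 120) + 14 = 296*(110 - 720 + 120) + 14 = 296*(-490) + 14 = -145040 + 14 = -145026)
f(-9, -655) - k = 1208 - 1*(-145026) = 1208 + 145026 = 146234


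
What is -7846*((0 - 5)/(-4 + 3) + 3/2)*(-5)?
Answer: 254995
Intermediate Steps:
-7846*((0 - 5)/(-4 + 3) + 3/2)*(-5) = -7846*(-5/(-1) + 3*(1/2))*(-5) = -7846*(-5*(-1) + 3/2)*(-5) = -7846*(5 + 3/2)*(-5) = -50999*(-5) = -7846*(-65/2) = 254995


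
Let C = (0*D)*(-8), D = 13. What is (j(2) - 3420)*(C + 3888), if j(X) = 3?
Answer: -13285296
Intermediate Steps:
C = 0 (C = (0*13)*(-8) = 0*(-8) = 0)
(j(2) - 3420)*(C + 3888) = (3 - 3420)*(0 + 3888) = -3417*3888 = -13285296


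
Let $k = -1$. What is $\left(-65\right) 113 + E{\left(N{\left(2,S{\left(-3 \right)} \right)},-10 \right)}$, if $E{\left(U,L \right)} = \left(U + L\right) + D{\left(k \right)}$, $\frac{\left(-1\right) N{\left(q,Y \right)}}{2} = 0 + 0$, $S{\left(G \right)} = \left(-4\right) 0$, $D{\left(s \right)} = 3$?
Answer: $-7352$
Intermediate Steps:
$S{\left(G \right)} = 0$
$N{\left(q,Y \right)} = 0$ ($N{\left(q,Y \right)} = - 2 \left(0 + 0\right) = \left(-2\right) 0 = 0$)
$E{\left(U,L \right)} = 3 + L + U$ ($E{\left(U,L \right)} = \left(U + L\right) + 3 = \left(L + U\right) + 3 = 3 + L + U$)
$\left(-65\right) 113 + E{\left(N{\left(2,S{\left(-3 \right)} \right)},-10 \right)} = \left(-65\right) 113 + \left(3 - 10 + 0\right) = -7345 - 7 = -7352$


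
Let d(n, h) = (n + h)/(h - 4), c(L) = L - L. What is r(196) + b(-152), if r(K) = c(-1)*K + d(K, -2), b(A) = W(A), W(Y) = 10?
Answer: -67/3 ≈ -22.333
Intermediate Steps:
b(A) = 10
c(L) = 0
d(n, h) = (h + n)/(-4 + h)
r(K) = 1/3 - K/6 (r(K) = 0*K + (-2 + K)/(-4 - 2) = 0 + (-2 + K)/(-6) = 0 - (-2 + K)/6 = 0 + (1/3 - K/6) = 1/3 - K/6)
r(196) + b(-152) = (1/3 - 1/6*196) + 10 = (1/3 - 98/3) + 10 = -97/3 + 10 = -67/3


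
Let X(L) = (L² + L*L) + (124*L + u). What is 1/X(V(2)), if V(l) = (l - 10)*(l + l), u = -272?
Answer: -1/2192 ≈ -0.00045620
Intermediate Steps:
V(l) = 2*l*(-10 + l) (V(l) = (-10 + l)*(2*l) = 2*l*(-10 + l))
X(L) = -272 + 2*L² + 124*L (X(L) = (L² + L*L) + (124*L - 272) = (L² + L²) + (-272 + 124*L) = 2*L² + (-272 + 124*L) = -272 + 2*L² + 124*L)
1/X(V(2)) = 1/(-272 + 2*(2*2*(-10 + 2))² + 124*(2*2*(-10 + 2))) = 1/(-272 + 2*(2*2*(-8))² + 124*(2*2*(-8))) = 1/(-272 + 2*(-32)² + 124*(-32)) = 1/(-272 + 2*1024 - 3968) = 1/(-272 + 2048 - 3968) = 1/(-2192) = -1/2192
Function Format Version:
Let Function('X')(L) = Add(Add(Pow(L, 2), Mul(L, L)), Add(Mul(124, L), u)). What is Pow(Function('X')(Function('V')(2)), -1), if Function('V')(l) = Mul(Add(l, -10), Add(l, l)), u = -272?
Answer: Rational(-1, 2192) ≈ -0.00045620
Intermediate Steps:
Function('V')(l) = Mul(2, l, Add(-10, l)) (Function('V')(l) = Mul(Add(-10, l), Mul(2, l)) = Mul(2, l, Add(-10, l)))
Function('X')(L) = Add(-272, Mul(2, Pow(L, 2)), Mul(124, L)) (Function('X')(L) = Add(Add(Pow(L, 2), Mul(L, L)), Add(Mul(124, L), -272)) = Add(Add(Pow(L, 2), Pow(L, 2)), Add(-272, Mul(124, L))) = Add(Mul(2, Pow(L, 2)), Add(-272, Mul(124, L))) = Add(-272, Mul(2, Pow(L, 2)), Mul(124, L)))
Pow(Function('X')(Function('V')(2)), -1) = Pow(Add(-272, Mul(2, Pow(Mul(2, 2, Add(-10, 2)), 2)), Mul(124, Mul(2, 2, Add(-10, 2)))), -1) = Pow(Add(-272, Mul(2, Pow(Mul(2, 2, -8), 2)), Mul(124, Mul(2, 2, -8))), -1) = Pow(Add(-272, Mul(2, Pow(-32, 2)), Mul(124, -32)), -1) = Pow(Add(-272, Mul(2, 1024), -3968), -1) = Pow(Add(-272, 2048, -3968), -1) = Pow(-2192, -1) = Rational(-1, 2192)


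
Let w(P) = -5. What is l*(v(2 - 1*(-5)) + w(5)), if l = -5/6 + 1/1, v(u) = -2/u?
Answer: -37/42 ≈ -0.88095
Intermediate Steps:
l = ⅙ (l = -5*⅙ + 1*1 = -⅚ + 1 = ⅙ ≈ 0.16667)
l*(v(2 - 1*(-5)) + w(5)) = (-2/(2 - 1*(-5)) - 5)/6 = (-2/(2 + 5) - 5)/6 = (-2/7 - 5)/6 = (⅙)*(-37/7) = -37/42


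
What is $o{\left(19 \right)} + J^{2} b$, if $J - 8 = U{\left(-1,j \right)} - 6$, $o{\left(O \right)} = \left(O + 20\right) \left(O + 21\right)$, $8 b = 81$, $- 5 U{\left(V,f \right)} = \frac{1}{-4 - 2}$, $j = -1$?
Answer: $\frac{1281489}{800} \approx 1601.9$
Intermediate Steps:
$U{\left(V,f \right)} = \frac{1}{30}$ ($U{\left(V,f \right)} = - \frac{1}{5 \left(-4 - 2\right)} = - \frac{1}{5 \left(-6\right)} = \left(- \frac{1}{5}\right) \left(- \frac{1}{6}\right) = \frac{1}{30}$)
$b = \frac{81}{8}$ ($b = \frac{1}{8} \cdot 81 = \frac{81}{8} \approx 10.125$)
$o{\left(O \right)} = \left(20 + O\right) \left(21 + O\right)$
$J = \frac{61}{30}$ ($J = 8 + \left(\frac{1}{30} - 6\right) = 8 - \frac{179}{30} = \frac{61}{30} \approx 2.0333$)
$o{\left(19 \right)} + J^{2} b = \left(420 + 19^{2} + 41 \cdot 19\right) + \left(\frac{61}{30}\right)^{2} \cdot \frac{81}{8} = \left(420 + 361 + 779\right) + \frac{3721}{900} \cdot \frac{81}{8} = 1560 + \frac{33489}{800} = \frac{1281489}{800}$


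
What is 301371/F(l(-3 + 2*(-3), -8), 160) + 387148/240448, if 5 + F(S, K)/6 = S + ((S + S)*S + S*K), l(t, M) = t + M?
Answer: -702472131/32520592 ≈ -21.601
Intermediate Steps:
l(t, M) = M + t
F(S, K) = -30 + 6*S + 12*S**2 + 6*K*S (F(S, K) = -30 + 6*(S + ((S + S)*S + S*K)) = -30 + 6*(S + ((2*S)*S + K*S)) = -30 + 6*(S + (2*S**2 + K*S)) = -30 + 6*(S + 2*S**2 + K*S) = -30 + (6*S + 12*S**2 + 6*K*S) = -30 + 6*S + 12*S**2 + 6*K*S)
301371/F(l(-3 + 2*(-3), -8), 160) + 387148/240448 = 301371/(-30 + 6*(-8 + (-3 + 2*(-3))) + 12*(-8 + (-3 + 2*(-3)))**2 + 6*160*(-8 + (-3 + 2*(-3)))) + 387148/240448 = 301371/(-30 + 6*(-8 + (-3 - 6)) + 12*(-8 + (-3 - 6))**2 + 6*160*(-8 + (-3 - 6))) + 387148*(1/240448) = 301371/(-30 + 6*(-8 - 9) + 12*(-8 - 9)**2 + 6*160*(-8 - 9)) + 96787/60112 = 301371/(-30 + 6*(-17) + 12*(-17)**2 + 6*160*(-17)) + 96787/60112 = 301371/(-30 - 102 + 12*289 - 16320) + 96787/60112 = 301371/(-30 - 102 + 3468 - 16320) + 96787/60112 = 301371/(-12984) + 96787/60112 = 301371*(-1/12984) + 96787/60112 = -100457/4328 + 96787/60112 = -702472131/32520592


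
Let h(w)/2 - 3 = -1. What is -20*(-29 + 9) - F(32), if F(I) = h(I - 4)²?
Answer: 384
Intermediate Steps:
h(w) = 4 (h(w) = 6 + 2*(-1) = 6 - 2 = 4)
F(I) = 16 (F(I) = 4² = 16)
-20*(-29 + 9) - F(32) = -20*(-29 + 9) - 1*16 = -20*(-20) - 16 = 400 - 16 = 384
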